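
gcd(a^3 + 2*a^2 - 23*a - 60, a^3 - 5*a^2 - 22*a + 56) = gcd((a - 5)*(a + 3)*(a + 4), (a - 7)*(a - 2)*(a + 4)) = a + 4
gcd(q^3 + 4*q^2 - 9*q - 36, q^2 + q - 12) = q^2 + q - 12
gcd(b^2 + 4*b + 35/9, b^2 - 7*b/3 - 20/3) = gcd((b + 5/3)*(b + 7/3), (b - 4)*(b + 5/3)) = b + 5/3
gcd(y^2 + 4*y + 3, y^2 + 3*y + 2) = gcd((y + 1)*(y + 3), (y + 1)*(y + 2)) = y + 1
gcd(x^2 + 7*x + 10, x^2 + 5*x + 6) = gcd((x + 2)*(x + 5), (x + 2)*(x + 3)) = x + 2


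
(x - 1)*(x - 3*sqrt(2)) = x^2 - 3*sqrt(2)*x - x + 3*sqrt(2)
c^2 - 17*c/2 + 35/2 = (c - 5)*(c - 7/2)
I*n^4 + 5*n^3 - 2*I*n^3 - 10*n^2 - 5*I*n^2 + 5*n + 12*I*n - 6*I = (n - 1)*(n - 3*I)*(n - 2*I)*(I*n - I)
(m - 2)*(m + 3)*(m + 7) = m^3 + 8*m^2 + m - 42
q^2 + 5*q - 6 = (q - 1)*(q + 6)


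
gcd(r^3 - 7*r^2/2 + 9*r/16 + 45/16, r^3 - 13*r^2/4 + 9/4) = r^2 - 9*r/4 - 9/4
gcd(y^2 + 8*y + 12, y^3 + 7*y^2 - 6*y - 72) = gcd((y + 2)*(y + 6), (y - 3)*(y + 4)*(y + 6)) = y + 6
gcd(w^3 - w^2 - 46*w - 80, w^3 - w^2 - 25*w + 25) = w + 5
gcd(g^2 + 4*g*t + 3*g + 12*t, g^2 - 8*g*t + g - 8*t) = 1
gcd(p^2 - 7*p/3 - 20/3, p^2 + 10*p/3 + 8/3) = 1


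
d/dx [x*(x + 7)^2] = (x + 7)*(3*x + 7)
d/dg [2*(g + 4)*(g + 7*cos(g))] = 2*g - 2*(g + 4)*(7*sin(g) - 1) + 14*cos(g)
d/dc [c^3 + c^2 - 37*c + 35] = 3*c^2 + 2*c - 37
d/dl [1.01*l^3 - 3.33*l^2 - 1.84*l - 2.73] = 3.03*l^2 - 6.66*l - 1.84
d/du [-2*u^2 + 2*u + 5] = 2 - 4*u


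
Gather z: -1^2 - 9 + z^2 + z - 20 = z^2 + z - 30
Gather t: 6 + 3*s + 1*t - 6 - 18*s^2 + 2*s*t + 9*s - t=-18*s^2 + 2*s*t + 12*s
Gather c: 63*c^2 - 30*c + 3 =63*c^2 - 30*c + 3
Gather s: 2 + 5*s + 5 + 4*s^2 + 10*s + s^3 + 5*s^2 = s^3 + 9*s^2 + 15*s + 7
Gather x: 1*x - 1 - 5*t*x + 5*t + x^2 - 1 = 5*t + x^2 + x*(1 - 5*t) - 2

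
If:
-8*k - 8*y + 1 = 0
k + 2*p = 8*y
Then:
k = 1/8 - y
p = 9*y/2 - 1/16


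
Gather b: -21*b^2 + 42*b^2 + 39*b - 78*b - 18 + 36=21*b^2 - 39*b + 18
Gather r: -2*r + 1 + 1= 2 - 2*r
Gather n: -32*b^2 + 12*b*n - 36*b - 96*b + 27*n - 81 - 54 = -32*b^2 - 132*b + n*(12*b + 27) - 135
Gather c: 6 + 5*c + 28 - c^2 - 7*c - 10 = -c^2 - 2*c + 24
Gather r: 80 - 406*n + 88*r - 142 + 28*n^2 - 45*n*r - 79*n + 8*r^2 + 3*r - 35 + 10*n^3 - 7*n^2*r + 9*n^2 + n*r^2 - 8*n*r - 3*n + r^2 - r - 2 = 10*n^3 + 37*n^2 - 488*n + r^2*(n + 9) + r*(-7*n^2 - 53*n + 90) - 99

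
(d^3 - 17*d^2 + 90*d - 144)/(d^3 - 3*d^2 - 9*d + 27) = (d^2 - 14*d + 48)/(d^2 - 9)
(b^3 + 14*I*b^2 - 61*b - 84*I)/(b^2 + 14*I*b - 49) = (b^2 + 7*I*b - 12)/(b + 7*I)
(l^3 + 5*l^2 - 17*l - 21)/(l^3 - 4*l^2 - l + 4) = (l^2 + 4*l - 21)/(l^2 - 5*l + 4)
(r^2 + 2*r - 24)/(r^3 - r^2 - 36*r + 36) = (r - 4)/(r^2 - 7*r + 6)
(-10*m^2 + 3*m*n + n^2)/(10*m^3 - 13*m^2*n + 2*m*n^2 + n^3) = -1/(m - n)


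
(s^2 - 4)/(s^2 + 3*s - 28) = (s^2 - 4)/(s^2 + 3*s - 28)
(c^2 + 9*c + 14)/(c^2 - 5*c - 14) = (c + 7)/(c - 7)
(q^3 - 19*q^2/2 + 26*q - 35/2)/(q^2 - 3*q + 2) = (2*q^2 - 17*q + 35)/(2*(q - 2))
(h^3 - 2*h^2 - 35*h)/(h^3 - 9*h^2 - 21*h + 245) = h/(h - 7)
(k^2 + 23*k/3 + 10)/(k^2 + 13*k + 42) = (k + 5/3)/(k + 7)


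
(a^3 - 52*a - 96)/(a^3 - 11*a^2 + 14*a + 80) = (a + 6)/(a - 5)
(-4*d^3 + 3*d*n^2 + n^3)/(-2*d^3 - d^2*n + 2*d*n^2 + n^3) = (2*d + n)/(d + n)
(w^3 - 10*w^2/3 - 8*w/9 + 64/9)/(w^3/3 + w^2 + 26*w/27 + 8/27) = 3*(3*w^2 - 14*w + 16)/(3*w^2 + 5*w + 2)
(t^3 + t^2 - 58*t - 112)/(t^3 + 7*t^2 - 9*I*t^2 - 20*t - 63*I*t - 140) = (t^2 - 6*t - 16)/(t^2 - 9*I*t - 20)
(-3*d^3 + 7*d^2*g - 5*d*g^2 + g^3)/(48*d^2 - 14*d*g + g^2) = (-3*d^3 + 7*d^2*g - 5*d*g^2 + g^3)/(48*d^2 - 14*d*g + g^2)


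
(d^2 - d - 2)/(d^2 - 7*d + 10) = (d + 1)/(d - 5)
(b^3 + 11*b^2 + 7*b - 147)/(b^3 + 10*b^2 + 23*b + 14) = (b^2 + 4*b - 21)/(b^2 + 3*b + 2)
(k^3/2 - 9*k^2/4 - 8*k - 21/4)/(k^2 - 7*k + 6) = (2*k^3 - 9*k^2 - 32*k - 21)/(4*(k^2 - 7*k + 6))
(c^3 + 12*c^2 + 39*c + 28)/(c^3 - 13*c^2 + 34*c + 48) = (c^2 + 11*c + 28)/(c^2 - 14*c + 48)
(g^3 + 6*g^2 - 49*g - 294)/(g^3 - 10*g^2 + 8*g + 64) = (g^3 + 6*g^2 - 49*g - 294)/(g^3 - 10*g^2 + 8*g + 64)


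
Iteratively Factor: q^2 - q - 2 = (q - 2)*(q + 1)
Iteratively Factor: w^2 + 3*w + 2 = (w + 1)*(w + 2)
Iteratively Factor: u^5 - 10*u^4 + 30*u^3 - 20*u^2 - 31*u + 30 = (u - 1)*(u^4 - 9*u^3 + 21*u^2 + u - 30) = (u - 5)*(u - 1)*(u^3 - 4*u^2 + u + 6) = (u - 5)*(u - 1)*(u + 1)*(u^2 - 5*u + 6) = (u - 5)*(u - 2)*(u - 1)*(u + 1)*(u - 3)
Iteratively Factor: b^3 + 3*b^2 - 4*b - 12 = (b - 2)*(b^2 + 5*b + 6) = (b - 2)*(b + 3)*(b + 2)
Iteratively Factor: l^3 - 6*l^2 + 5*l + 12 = (l + 1)*(l^2 - 7*l + 12) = (l - 3)*(l + 1)*(l - 4)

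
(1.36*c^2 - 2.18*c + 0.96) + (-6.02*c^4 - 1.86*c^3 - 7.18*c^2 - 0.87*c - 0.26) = -6.02*c^4 - 1.86*c^3 - 5.82*c^2 - 3.05*c + 0.7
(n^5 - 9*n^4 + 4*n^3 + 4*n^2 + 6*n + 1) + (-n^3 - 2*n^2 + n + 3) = n^5 - 9*n^4 + 3*n^3 + 2*n^2 + 7*n + 4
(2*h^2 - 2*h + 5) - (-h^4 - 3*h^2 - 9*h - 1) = h^4 + 5*h^2 + 7*h + 6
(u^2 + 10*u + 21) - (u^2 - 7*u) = 17*u + 21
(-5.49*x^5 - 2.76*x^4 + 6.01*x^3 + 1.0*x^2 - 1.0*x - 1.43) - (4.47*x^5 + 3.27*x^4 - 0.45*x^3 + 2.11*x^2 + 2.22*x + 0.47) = -9.96*x^5 - 6.03*x^4 + 6.46*x^3 - 1.11*x^2 - 3.22*x - 1.9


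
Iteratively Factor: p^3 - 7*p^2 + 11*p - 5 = (p - 5)*(p^2 - 2*p + 1) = (p - 5)*(p - 1)*(p - 1)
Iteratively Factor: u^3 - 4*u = (u - 2)*(u^2 + 2*u) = (u - 2)*(u + 2)*(u)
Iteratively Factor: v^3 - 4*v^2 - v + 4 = (v + 1)*(v^2 - 5*v + 4) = (v - 4)*(v + 1)*(v - 1)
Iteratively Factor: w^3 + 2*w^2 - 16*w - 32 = (w - 4)*(w^2 + 6*w + 8) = (w - 4)*(w + 4)*(w + 2)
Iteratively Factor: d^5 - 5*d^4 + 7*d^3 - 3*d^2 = (d)*(d^4 - 5*d^3 + 7*d^2 - 3*d) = d*(d - 1)*(d^3 - 4*d^2 + 3*d) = d*(d - 3)*(d - 1)*(d^2 - d) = d^2*(d - 3)*(d - 1)*(d - 1)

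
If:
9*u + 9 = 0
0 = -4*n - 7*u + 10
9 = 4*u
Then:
No Solution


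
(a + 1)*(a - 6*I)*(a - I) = a^3 + a^2 - 7*I*a^2 - 6*a - 7*I*a - 6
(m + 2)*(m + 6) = m^2 + 8*m + 12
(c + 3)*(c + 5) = c^2 + 8*c + 15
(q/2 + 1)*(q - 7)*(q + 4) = q^3/2 - q^2/2 - 17*q - 28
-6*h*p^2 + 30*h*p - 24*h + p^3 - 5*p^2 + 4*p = (-6*h + p)*(p - 4)*(p - 1)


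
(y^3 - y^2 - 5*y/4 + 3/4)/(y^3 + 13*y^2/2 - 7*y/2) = (2*y^2 - y - 3)/(2*y*(y + 7))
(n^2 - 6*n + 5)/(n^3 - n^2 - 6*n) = (-n^2 + 6*n - 5)/(n*(-n^2 + n + 6))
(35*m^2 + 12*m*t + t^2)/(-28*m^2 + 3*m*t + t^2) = (5*m + t)/(-4*m + t)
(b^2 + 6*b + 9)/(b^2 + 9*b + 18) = (b + 3)/(b + 6)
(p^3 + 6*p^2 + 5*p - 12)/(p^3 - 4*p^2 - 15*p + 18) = (p + 4)/(p - 6)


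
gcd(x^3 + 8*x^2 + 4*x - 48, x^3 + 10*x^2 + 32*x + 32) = x + 4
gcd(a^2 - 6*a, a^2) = a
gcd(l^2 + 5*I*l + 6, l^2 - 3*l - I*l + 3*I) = l - I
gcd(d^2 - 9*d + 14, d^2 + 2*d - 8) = d - 2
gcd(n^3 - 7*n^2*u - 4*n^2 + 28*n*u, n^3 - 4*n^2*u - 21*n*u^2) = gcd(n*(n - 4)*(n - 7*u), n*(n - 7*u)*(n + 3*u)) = -n^2 + 7*n*u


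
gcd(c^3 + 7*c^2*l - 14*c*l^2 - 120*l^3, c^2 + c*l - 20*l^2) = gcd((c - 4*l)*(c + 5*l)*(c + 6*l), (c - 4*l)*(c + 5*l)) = c^2 + c*l - 20*l^2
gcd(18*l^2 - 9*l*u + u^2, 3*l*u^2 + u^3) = 1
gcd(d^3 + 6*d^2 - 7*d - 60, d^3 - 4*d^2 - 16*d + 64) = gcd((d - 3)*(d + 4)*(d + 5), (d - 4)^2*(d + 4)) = d + 4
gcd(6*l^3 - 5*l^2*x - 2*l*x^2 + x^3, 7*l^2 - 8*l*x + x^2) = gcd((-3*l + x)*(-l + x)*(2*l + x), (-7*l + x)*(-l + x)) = -l + x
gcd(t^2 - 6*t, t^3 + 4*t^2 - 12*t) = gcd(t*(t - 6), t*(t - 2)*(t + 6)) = t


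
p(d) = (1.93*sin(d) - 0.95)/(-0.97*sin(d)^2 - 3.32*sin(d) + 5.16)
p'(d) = (1.94*sin(d)*cos(d) + 3.32*cos(d))*(1.93*sin(d) - 0.95)/(-0.97*sin(d)^2 - 3.32*sin(d) + 5.16)^2 + 1.93*cos(d)/(-0.97*sin(d)^2 - 3.32*sin(d) + 5.16) = (1.8721*sin(d)^2 - 1.843*sin(d) + 6.8048)*cos(d)/(0.9409*sin(d)^4 + 6.4408*sin(d)^3 + 1.012*sin(d)^2 - 34.2624*sin(d) + 26.6256)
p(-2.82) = -0.26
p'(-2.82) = -0.19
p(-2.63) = -0.29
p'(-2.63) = -0.17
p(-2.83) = -0.25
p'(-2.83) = -0.19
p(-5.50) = 0.18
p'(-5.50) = 0.84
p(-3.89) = 0.15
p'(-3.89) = -0.78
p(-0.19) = -0.23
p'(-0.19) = 0.21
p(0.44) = -0.04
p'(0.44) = 0.45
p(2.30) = 0.23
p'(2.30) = -0.94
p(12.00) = -0.30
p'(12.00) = 0.16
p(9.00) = -0.04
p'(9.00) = -0.44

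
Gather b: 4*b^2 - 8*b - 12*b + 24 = 4*b^2 - 20*b + 24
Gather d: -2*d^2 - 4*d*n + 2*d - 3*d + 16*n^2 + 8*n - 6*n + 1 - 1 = -2*d^2 + d*(-4*n - 1) + 16*n^2 + 2*n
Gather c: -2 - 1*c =-c - 2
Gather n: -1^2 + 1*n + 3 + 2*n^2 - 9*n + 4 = 2*n^2 - 8*n + 6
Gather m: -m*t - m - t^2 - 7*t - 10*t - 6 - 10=m*(-t - 1) - t^2 - 17*t - 16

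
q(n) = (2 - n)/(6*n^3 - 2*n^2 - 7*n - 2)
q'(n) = (2 - n)*(-18*n^2 + 4*n + 7)/(6*n^3 - 2*n^2 - 7*n - 2)^2 - 1/(6*n^3 - 2*n^2 - 7*n - 2) = (-6*n^3 + 2*n^2 + 7*n - (n - 2)*(-18*n^2 + 4*n + 7) + 2)/(-6*n^3 + 2*n^2 + 7*n + 2)^2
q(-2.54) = -0.05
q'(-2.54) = -0.05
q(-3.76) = -0.02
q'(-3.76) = -0.01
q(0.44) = -0.31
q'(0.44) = 0.54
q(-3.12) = -0.03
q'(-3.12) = -0.02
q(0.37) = -0.36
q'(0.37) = 0.69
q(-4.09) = -0.01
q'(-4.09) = -0.01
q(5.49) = -0.00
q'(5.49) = 0.00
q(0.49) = -0.29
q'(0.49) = 0.45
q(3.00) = -0.00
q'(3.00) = 0.00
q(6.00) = 0.00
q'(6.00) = 0.00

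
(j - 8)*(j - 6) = j^2 - 14*j + 48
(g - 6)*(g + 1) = g^2 - 5*g - 6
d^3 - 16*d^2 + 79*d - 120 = (d - 8)*(d - 5)*(d - 3)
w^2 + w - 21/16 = (w - 3/4)*(w + 7/4)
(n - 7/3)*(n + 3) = n^2 + 2*n/3 - 7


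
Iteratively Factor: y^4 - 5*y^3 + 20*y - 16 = (y - 4)*(y^3 - y^2 - 4*y + 4) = (y - 4)*(y + 2)*(y^2 - 3*y + 2) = (y - 4)*(y - 2)*(y + 2)*(y - 1)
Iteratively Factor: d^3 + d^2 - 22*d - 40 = (d + 4)*(d^2 - 3*d - 10) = (d - 5)*(d + 4)*(d + 2)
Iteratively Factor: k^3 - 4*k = (k + 2)*(k^2 - 2*k) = k*(k + 2)*(k - 2)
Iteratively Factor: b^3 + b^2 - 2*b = (b)*(b^2 + b - 2) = b*(b + 2)*(b - 1)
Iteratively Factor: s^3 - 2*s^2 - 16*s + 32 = (s + 4)*(s^2 - 6*s + 8) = (s - 2)*(s + 4)*(s - 4)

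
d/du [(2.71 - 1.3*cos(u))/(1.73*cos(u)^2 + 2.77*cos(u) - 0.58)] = (-2.249*cos(u)^2 + 9.3766*cos(u) + 6.7527)*sin(u)/(2.9929*cos(u)^4 + 9.5842*cos(u)^3 + 5.6661*cos(u)^2 - 3.2132*cos(u) + 0.3364)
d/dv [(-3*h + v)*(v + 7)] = -3*h + 2*v + 7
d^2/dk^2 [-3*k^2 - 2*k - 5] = -6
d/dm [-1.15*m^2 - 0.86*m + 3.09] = -2.3*m - 0.86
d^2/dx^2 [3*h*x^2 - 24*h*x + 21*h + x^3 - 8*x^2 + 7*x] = 6*h + 6*x - 16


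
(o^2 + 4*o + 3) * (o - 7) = o^3 - 3*o^2 - 25*o - 21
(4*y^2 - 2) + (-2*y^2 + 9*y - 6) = 2*y^2 + 9*y - 8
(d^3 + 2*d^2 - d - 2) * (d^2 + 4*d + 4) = d^5 + 6*d^4 + 11*d^3 + 2*d^2 - 12*d - 8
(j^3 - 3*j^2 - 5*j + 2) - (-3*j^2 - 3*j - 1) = j^3 - 2*j + 3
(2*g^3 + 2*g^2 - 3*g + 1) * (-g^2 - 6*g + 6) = -2*g^5 - 14*g^4 + 3*g^3 + 29*g^2 - 24*g + 6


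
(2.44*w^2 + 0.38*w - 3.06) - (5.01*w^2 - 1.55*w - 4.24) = -2.57*w^2 + 1.93*w + 1.18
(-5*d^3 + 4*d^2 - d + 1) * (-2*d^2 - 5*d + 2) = 10*d^5 + 17*d^4 - 28*d^3 + 11*d^2 - 7*d + 2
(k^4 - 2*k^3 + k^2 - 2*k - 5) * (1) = k^4 - 2*k^3 + k^2 - 2*k - 5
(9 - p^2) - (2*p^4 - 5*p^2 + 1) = -2*p^4 + 4*p^2 + 8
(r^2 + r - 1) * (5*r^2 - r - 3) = 5*r^4 + 4*r^3 - 9*r^2 - 2*r + 3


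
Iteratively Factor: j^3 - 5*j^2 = (j)*(j^2 - 5*j) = j^2*(j - 5)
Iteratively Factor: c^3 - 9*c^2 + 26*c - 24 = (c - 4)*(c^2 - 5*c + 6) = (c - 4)*(c - 3)*(c - 2)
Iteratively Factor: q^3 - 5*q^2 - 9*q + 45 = (q - 5)*(q^2 - 9) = (q - 5)*(q + 3)*(q - 3)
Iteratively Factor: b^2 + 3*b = (b)*(b + 3)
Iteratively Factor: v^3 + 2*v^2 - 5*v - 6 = (v - 2)*(v^2 + 4*v + 3) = (v - 2)*(v + 3)*(v + 1)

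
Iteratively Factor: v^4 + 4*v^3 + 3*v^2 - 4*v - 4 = (v + 2)*(v^3 + 2*v^2 - v - 2) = (v + 2)^2*(v^2 - 1) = (v + 1)*(v + 2)^2*(v - 1)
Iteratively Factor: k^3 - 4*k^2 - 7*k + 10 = (k - 1)*(k^2 - 3*k - 10) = (k - 5)*(k - 1)*(k + 2)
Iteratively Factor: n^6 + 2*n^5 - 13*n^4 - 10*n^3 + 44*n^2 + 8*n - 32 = (n + 2)*(n^5 - 13*n^3 + 16*n^2 + 12*n - 16) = (n + 2)*(n + 4)*(n^4 - 4*n^3 + 3*n^2 + 4*n - 4) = (n - 2)*(n + 2)*(n + 4)*(n^3 - 2*n^2 - n + 2) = (n - 2)*(n - 1)*(n + 2)*(n + 4)*(n^2 - n - 2) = (n - 2)*(n - 1)*(n + 1)*(n + 2)*(n + 4)*(n - 2)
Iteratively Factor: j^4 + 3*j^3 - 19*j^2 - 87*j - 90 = (j + 3)*(j^3 - 19*j - 30) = (j + 2)*(j + 3)*(j^2 - 2*j - 15) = (j - 5)*(j + 2)*(j + 3)*(j + 3)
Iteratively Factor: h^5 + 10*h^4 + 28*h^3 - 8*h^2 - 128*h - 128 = (h + 4)*(h^4 + 6*h^3 + 4*h^2 - 24*h - 32) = (h + 4)^2*(h^3 + 2*h^2 - 4*h - 8) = (h - 2)*(h + 4)^2*(h^2 + 4*h + 4) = (h - 2)*(h + 2)*(h + 4)^2*(h + 2)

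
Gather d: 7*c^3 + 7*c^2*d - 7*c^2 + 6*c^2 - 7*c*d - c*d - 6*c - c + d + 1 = 7*c^3 - c^2 - 7*c + d*(7*c^2 - 8*c + 1) + 1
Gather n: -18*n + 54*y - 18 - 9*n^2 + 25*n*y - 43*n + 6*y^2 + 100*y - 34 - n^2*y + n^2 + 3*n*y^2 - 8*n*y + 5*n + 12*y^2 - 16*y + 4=n^2*(-y - 8) + n*(3*y^2 + 17*y - 56) + 18*y^2 + 138*y - 48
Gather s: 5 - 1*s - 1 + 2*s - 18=s - 14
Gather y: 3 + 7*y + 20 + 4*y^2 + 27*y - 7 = 4*y^2 + 34*y + 16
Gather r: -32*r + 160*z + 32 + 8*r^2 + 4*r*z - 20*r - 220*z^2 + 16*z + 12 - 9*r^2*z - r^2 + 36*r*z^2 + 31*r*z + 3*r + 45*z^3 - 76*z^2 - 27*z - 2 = r^2*(7 - 9*z) + r*(36*z^2 + 35*z - 49) + 45*z^3 - 296*z^2 + 149*z + 42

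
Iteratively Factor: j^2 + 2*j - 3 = (j - 1)*(j + 3)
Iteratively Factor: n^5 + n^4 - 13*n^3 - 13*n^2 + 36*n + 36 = (n + 3)*(n^4 - 2*n^3 - 7*n^2 + 8*n + 12) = (n + 1)*(n + 3)*(n^3 - 3*n^2 - 4*n + 12) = (n - 3)*(n + 1)*(n + 3)*(n^2 - 4) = (n - 3)*(n - 2)*(n + 1)*(n + 3)*(n + 2)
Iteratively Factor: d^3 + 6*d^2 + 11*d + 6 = (d + 2)*(d^2 + 4*d + 3) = (d + 2)*(d + 3)*(d + 1)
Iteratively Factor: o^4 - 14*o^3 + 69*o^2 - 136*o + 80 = (o - 4)*(o^3 - 10*o^2 + 29*o - 20) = (o - 4)^2*(o^2 - 6*o + 5) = (o - 4)^2*(o - 1)*(o - 5)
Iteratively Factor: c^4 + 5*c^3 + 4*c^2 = (c + 4)*(c^3 + c^2) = (c + 1)*(c + 4)*(c^2) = c*(c + 1)*(c + 4)*(c)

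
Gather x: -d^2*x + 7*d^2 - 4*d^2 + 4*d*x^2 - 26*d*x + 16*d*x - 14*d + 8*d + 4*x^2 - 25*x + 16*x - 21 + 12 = 3*d^2 - 6*d + x^2*(4*d + 4) + x*(-d^2 - 10*d - 9) - 9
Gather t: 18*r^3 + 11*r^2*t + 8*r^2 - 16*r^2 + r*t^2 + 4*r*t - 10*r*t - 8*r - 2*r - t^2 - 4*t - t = 18*r^3 - 8*r^2 - 10*r + t^2*(r - 1) + t*(11*r^2 - 6*r - 5)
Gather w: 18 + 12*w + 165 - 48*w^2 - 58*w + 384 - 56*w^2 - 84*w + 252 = -104*w^2 - 130*w + 819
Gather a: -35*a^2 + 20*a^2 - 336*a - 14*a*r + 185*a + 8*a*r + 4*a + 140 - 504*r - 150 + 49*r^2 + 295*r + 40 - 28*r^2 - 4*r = -15*a^2 + a*(-6*r - 147) + 21*r^2 - 213*r + 30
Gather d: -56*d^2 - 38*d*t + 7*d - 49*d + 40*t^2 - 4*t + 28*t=-56*d^2 + d*(-38*t - 42) + 40*t^2 + 24*t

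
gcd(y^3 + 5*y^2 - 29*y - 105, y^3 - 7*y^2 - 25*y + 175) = y - 5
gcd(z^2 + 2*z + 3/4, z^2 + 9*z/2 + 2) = z + 1/2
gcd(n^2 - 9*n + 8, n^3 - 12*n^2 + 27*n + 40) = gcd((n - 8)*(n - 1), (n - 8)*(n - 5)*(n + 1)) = n - 8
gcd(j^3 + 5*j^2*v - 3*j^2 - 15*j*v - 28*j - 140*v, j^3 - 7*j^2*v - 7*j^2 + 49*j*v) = j - 7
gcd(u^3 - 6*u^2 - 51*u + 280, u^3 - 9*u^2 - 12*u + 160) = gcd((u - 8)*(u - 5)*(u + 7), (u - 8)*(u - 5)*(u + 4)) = u^2 - 13*u + 40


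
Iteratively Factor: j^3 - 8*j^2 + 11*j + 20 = (j - 5)*(j^2 - 3*j - 4) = (j - 5)*(j - 4)*(j + 1)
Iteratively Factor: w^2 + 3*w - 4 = (w - 1)*(w + 4)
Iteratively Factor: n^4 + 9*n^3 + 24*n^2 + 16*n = (n + 4)*(n^3 + 5*n^2 + 4*n) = (n + 1)*(n + 4)*(n^2 + 4*n) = n*(n + 1)*(n + 4)*(n + 4)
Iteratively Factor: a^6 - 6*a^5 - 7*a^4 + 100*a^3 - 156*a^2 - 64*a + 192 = (a + 4)*(a^5 - 10*a^4 + 33*a^3 - 32*a^2 - 28*a + 48) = (a - 4)*(a + 4)*(a^4 - 6*a^3 + 9*a^2 + 4*a - 12) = (a - 4)*(a - 2)*(a + 4)*(a^3 - 4*a^2 + a + 6) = (a - 4)*(a - 3)*(a - 2)*(a + 4)*(a^2 - a - 2) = (a - 4)*(a - 3)*(a - 2)^2*(a + 4)*(a + 1)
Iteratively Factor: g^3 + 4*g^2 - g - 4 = (g + 4)*(g^2 - 1) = (g - 1)*(g + 4)*(g + 1)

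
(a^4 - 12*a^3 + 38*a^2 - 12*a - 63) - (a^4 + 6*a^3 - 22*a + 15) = -18*a^3 + 38*a^2 + 10*a - 78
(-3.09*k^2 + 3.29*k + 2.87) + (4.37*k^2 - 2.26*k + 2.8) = 1.28*k^2 + 1.03*k + 5.67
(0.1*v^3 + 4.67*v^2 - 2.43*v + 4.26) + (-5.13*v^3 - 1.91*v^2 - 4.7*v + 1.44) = -5.03*v^3 + 2.76*v^2 - 7.13*v + 5.7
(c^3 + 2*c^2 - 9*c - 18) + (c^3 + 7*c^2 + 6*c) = 2*c^3 + 9*c^2 - 3*c - 18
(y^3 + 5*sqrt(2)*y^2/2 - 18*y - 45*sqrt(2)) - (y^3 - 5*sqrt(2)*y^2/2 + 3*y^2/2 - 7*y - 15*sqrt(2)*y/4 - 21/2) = -3*y^2/2 + 5*sqrt(2)*y^2 - 11*y + 15*sqrt(2)*y/4 - 45*sqrt(2) + 21/2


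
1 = 1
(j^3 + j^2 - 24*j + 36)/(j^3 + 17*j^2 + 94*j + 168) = (j^2 - 5*j + 6)/(j^2 + 11*j + 28)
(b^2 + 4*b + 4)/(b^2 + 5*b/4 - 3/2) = 4*(b + 2)/(4*b - 3)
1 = 1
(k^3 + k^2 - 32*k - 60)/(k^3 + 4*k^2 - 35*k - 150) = (k + 2)/(k + 5)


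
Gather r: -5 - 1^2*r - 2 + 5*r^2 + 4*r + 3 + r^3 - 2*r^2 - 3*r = r^3 + 3*r^2 - 4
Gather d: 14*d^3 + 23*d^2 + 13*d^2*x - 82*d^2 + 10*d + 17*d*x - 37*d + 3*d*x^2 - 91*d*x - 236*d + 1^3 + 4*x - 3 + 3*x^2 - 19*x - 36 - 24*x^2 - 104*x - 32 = 14*d^3 + d^2*(13*x - 59) + d*(3*x^2 - 74*x - 263) - 21*x^2 - 119*x - 70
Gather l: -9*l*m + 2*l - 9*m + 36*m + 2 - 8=l*(2 - 9*m) + 27*m - 6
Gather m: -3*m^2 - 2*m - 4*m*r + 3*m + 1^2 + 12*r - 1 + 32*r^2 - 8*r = -3*m^2 + m*(1 - 4*r) + 32*r^2 + 4*r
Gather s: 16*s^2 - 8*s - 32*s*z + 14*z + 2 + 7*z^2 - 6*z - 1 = 16*s^2 + s*(-32*z - 8) + 7*z^2 + 8*z + 1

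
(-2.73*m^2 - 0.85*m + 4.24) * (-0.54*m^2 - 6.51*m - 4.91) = 1.4742*m^4 + 18.2313*m^3 + 16.6482*m^2 - 23.4289*m - 20.8184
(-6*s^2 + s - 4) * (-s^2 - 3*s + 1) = 6*s^4 + 17*s^3 - 5*s^2 + 13*s - 4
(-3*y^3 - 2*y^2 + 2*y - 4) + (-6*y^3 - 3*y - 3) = -9*y^3 - 2*y^2 - y - 7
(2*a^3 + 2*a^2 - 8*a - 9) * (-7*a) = -14*a^4 - 14*a^3 + 56*a^2 + 63*a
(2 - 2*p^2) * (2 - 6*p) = 12*p^3 - 4*p^2 - 12*p + 4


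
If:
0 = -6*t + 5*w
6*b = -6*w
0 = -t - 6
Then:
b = 36/5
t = -6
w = -36/5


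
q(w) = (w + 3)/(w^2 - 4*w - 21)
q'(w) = (4 - 2*w)*(w + 3)/(w^2 - 4*w - 21)^2 + 1/(w^2 - 4*w - 21)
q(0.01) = -0.14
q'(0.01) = -0.02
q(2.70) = -0.23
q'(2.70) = -0.05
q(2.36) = -0.22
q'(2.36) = -0.05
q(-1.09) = -0.12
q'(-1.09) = -0.02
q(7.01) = 100.00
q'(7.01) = -10000.00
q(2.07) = -0.20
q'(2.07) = -0.04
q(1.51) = -0.18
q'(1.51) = -0.03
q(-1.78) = -0.11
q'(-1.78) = -0.01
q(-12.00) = -0.05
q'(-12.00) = 0.00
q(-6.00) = -0.08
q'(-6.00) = -0.00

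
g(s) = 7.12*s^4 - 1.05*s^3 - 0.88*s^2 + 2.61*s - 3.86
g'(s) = 28.48*s^3 - 3.15*s^2 - 1.76*s + 2.61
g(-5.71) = 7716.78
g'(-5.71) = -5392.15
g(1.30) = 16.07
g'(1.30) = 57.57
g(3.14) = 655.30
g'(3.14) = 847.74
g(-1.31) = 14.54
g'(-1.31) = -64.52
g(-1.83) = 74.70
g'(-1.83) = -179.26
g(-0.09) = -4.10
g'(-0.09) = 2.72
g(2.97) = 522.62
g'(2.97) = 715.72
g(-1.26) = 11.50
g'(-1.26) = -57.14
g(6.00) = 8980.84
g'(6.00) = 6030.33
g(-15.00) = 363752.74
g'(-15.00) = -96799.74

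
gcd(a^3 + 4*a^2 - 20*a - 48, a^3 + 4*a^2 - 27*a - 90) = a + 6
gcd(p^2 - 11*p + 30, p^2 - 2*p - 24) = p - 6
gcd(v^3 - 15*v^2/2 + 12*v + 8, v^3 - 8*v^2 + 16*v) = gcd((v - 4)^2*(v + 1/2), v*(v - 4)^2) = v^2 - 8*v + 16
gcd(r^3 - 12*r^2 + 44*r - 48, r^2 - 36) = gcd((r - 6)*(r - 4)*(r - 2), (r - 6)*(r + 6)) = r - 6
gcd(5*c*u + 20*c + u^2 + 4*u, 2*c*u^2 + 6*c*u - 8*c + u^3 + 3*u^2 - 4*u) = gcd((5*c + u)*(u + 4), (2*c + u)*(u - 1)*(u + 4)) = u + 4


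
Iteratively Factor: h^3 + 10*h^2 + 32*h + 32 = (h + 4)*(h^2 + 6*h + 8) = (h + 2)*(h + 4)*(h + 4)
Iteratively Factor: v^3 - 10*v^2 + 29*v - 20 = (v - 5)*(v^2 - 5*v + 4) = (v - 5)*(v - 1)*(v - 4)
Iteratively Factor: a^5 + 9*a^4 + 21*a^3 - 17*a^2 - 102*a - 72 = (a - 2)*(a^4 + 11*a^3 + 43*a^2 + 69*a + 36) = (a - 2)*(a + 4)*(a^3 + 7*a^2 + 15*a + 9) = (a - 2)*(a + 3)*(a + 4)*(a^2 + 4*a + 3) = (a - 2)*(a + 3)^2*(a + 4)*(a + 1)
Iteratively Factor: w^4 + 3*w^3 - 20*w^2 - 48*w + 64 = (w + 4)*(w^3 - w^2 - 16*w + 16) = (w - 1)*(w + 4)*(w^2 - 16) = (w - 1)*(w + 4)^2*(w - 4)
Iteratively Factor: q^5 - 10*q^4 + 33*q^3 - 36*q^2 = (q - 4)*(q^4 - 6*q^3 + 9*q^2) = q*(q - 4)*(q^3 - 6*q^2 + 9*q) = q*(q - 4)*(q - 3)*(q^2 - 3*q) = q*(q - 4)*(q - 3)^2*(q)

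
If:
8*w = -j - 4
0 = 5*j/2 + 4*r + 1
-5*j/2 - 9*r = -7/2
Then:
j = -46/25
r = 9/10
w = -27/100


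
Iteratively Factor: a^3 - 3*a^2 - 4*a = (a + 1)*(a^2 - 4*a) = a*(a + 1)*(a - 4)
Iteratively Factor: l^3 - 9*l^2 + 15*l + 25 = (l - 5)*(l^2 - 4*l - 5) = (l - 5)*(l + 1)*(l - 5)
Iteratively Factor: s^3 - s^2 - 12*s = (s)*(s^2 - s - 12) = s*(s + 3)*(s - 4)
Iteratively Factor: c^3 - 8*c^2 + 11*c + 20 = (c - 4)*(c^2 - 4*c - 5) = (c - 5)*(c - 4)*(c + 1)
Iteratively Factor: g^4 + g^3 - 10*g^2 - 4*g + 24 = (g - 2)*(g^3 + 3*g^2 - 4*g - 12) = (g - 2)^2*(g^2 + 5*g + 6) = (g - 2)^2*(g + 3)*(g + 2)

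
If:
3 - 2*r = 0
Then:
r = 3/2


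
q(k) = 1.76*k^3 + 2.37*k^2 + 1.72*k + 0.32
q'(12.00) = 818.92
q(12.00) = 3403.52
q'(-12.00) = 705.16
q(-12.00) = -2720.32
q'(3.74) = 93.30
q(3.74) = 131.98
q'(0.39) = 4.37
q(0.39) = 1.46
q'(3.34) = 76.45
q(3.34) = 98.08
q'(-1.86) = 11.17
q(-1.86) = -6.01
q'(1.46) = 19.90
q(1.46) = 13.36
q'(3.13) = 68.28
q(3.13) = 82.89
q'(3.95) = 102.82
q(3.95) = 152.56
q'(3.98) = 104.22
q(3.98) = 155.67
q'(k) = 5.28*k^2 + 4.74*k + 1.72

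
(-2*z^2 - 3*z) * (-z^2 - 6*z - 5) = 2*z^4 + 15*z^3 + 28*z^2 + 15*z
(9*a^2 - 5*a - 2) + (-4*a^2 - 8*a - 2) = 5*a^2 - 13*a - 4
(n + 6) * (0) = 0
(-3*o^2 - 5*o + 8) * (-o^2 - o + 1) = 3*o^4 + 8*o^3 - 6*o^2 - 13*o + 8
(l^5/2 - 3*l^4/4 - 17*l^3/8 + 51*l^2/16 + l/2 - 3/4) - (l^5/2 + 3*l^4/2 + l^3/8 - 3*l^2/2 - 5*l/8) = -9*l^4/4 - 9*l^3/4 + 75*l^2/16 + 9*l/8 - 3/4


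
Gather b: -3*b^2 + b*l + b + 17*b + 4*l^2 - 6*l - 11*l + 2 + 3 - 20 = -3*b^2 + b*(l + 18) + 4*l^2 - 17*l - 15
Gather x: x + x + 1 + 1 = 2*x + 2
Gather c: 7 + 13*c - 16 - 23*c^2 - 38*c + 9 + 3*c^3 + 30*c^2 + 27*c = 3*c^3 + 7*c^2 + 2*c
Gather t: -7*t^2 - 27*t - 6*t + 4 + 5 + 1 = -7*t^2 - 33*t + 10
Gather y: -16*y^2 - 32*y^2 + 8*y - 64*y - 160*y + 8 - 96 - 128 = -48*y^2 - 216*y - 216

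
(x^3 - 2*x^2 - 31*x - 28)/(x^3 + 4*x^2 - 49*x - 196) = (x + 1)/(x + 7)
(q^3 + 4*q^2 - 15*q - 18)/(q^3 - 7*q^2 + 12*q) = (q^2 + 7*q + 6)/(q*(q - 4))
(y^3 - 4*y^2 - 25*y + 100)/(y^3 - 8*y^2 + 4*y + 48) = (y^2 - 25)/(y^2 - 4*y - 12)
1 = 1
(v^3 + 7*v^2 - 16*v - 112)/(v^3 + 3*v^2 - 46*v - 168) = (v^2 + 3*v - 28)/(v^2 - v - 42)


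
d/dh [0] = 0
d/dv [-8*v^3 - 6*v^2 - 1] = 12*v*(-2*v - 1)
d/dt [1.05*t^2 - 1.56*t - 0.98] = 2.1*t - 1.56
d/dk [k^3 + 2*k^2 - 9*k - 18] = 3*k^2 + 4*k - 9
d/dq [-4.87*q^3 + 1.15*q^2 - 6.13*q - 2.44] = -14.61*q^2 + 2.3*q - 6.13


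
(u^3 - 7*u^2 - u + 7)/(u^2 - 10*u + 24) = (u^3 - 7*u^2 - u + 7)/(u^2 - 10*u + 24)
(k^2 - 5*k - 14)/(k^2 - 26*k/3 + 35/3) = 3*(k + 2)/(3*k - 5)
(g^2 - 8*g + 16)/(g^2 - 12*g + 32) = (g - 4)/(g - 8)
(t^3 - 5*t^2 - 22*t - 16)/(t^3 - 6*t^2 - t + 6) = (t^2 - 6*t - 16)/(t^2 - 7*t + 6)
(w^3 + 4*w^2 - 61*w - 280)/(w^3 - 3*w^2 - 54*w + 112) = (w + 5)/(w - 2)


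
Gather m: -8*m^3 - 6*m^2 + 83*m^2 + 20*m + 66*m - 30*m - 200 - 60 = -8*m^3 + 77*m^2 + 56*m - 260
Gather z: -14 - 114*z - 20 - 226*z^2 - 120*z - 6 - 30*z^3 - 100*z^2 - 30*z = -30*z^3 - 326*z^2 - 264*z - 40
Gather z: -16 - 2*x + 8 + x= -x - 8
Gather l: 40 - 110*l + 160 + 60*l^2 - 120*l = 60*l^2 - 230*l + 200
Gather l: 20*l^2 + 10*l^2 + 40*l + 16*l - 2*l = 30*l^2 + 54*l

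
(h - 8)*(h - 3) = h^2 - 11*h + 24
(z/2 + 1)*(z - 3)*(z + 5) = z^3/2 + 2*z^2 - 11*z/2 - 15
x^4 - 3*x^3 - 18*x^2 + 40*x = x*(x - 5)*(x - 2)*(x + 4)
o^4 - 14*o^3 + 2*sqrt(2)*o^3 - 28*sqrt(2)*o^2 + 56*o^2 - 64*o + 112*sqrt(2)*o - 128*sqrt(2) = (o - 8)*(o - 4)*(o - 2)*(o + 2*sqrt(2))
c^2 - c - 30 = (c - 6)*(c + 5)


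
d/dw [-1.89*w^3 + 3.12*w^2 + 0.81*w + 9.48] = -5.67*w^2 + 6.24*w + 0.81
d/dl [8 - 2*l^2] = -4*l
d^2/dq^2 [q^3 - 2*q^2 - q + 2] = 6*q - 4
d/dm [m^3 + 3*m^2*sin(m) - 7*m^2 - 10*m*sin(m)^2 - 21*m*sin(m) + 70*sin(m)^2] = 3*m^2*cos(m) + 3*m^2 + 6*m*sin(m) - 10*m*sin(2*m) - 21*m*cos(m) - 14*m - 10*sin(m)^2 - 21*sin(m) + 70*sin(2*m)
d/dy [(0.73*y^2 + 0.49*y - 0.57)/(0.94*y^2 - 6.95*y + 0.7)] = (-5.5341*y^2 + 2.0936*y - 3.6185)/(0.8836*y^4 - 13.066*y^3 + 49.6185*y^2 - 9.73*y + 0.49)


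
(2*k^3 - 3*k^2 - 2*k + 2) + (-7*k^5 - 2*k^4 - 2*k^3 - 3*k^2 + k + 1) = -7*k^5 - 2*k^4 - 6*k^2 - k + 3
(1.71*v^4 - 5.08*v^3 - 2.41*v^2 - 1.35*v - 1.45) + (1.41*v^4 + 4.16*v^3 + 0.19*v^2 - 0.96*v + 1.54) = 3.12*v^4 - 0.92*v^3 - 2.22*v^2 - 2.31*v + 0.0900000000000001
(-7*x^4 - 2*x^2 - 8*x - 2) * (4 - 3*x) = 21*x^5 - 28*x^4 + 6*x^3 + 16*x^2 - 26*x - 8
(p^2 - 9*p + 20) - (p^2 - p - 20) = 40 - 8*p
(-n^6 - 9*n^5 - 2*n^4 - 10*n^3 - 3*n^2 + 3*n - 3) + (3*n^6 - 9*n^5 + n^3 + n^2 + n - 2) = 2*n^6 - 18*n^5 - 2*n^4 - 9*n^3 - 2*n^2 + 4*n - 5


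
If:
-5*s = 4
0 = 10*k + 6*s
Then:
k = 12/25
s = -4/5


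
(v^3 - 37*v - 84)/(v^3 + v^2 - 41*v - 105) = (v + 4)/(v + 5)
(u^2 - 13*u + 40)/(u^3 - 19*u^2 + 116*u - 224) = (u - 5)/(u^2 - 11*u + 28)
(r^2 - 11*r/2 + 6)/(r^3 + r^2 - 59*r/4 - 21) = 2*(2*r - 3)/(4*r^2 + 20*r + 21)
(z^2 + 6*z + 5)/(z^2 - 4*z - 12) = (z^2 + 6*z + 5)/(z^2 - 4*z - 12)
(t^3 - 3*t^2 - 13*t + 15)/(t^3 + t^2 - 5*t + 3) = (t - 5)/(t - 1)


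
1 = 1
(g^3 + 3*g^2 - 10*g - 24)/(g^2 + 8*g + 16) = (g^2 - g - 6)/(g + 4)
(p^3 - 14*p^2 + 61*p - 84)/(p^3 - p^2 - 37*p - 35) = (p^2 - 7*p + 12)/(p^2 + 6*p + 5)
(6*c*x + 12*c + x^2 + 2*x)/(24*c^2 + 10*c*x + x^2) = (x + 2)/(4*c + x)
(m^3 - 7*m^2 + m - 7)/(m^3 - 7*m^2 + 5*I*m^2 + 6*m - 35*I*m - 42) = (m + I)/(m + 6*I)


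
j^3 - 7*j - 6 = (j - 3)*(j + 1)*(j + 2)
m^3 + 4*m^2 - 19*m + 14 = (m - 2)*(m - 1)*(m + 7)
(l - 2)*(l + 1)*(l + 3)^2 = l^4 + 5*l^3 + l^2 - 21*l - 18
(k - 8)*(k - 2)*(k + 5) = k^3 - 5*k^2 - 34*k + 80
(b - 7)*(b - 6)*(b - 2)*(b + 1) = b^4 - 14*b^3 + 53*b^2 - 16*b - 84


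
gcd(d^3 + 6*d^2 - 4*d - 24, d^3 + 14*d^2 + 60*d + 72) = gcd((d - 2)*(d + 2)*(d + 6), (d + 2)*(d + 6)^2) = d^2 + 8*d + 12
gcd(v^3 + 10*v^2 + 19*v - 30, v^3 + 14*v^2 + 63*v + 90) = v^2 + 11*v + 30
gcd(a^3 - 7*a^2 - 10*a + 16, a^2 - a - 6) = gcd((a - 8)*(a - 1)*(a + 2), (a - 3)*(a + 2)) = a + 2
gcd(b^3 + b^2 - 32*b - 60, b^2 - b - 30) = b^2 - b - 30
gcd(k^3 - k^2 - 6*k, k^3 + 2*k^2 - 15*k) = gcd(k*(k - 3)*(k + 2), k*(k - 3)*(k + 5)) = k^2 - 3*k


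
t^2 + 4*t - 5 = (t - 1)*(t + 5)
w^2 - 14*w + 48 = (w - 8)*(w - 6)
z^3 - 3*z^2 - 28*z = z*(z - 7)*(z + 4)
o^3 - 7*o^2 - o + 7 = (o - 7)*(o - 1)*(o + 1)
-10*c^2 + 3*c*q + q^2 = (-2*c + q)*(5*c + q)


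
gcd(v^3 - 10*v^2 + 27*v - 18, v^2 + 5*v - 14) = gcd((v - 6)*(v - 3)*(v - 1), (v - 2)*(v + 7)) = 1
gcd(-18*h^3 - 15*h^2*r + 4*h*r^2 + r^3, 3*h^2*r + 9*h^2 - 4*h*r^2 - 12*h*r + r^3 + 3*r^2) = -3*h + r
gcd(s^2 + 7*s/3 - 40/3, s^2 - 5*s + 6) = 1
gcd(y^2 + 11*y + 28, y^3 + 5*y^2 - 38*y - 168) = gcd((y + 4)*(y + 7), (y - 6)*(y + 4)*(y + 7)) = y^2 + 11*y + 28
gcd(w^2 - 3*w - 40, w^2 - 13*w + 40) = w - 8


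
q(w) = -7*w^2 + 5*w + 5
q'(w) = 5 - 14*w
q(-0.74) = -2.53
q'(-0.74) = 15.36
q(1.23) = 0.56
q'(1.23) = -12.22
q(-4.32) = -147.24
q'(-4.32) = 65.48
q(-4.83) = -182.45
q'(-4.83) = 72.62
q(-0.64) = -1.07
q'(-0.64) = 13.96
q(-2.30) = -43.53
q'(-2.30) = 37.20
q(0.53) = 5.68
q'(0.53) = -2.42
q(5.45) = -175.67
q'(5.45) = -71.30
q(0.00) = 5.00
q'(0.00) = 5.00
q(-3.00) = -73.00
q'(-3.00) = 47.00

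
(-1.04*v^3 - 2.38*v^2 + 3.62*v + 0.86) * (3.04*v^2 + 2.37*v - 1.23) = -3.1616*v^5 - 9.7*v^4 + 6.6434*v^3 + 14.1212*v^2 - 2.4144*v - 1.0578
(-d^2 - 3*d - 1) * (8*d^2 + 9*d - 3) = -8*d^4 - 33*d^3 - 32*d^2 + 3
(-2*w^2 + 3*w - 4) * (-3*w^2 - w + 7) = 6*w^4 - 7*w^3 - 5*w^2 + 25*w - 28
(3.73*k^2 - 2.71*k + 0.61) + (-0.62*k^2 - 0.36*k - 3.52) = 3.11*k^2 - 3.07*k - 2.91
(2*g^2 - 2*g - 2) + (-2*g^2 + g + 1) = -g - 1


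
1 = 1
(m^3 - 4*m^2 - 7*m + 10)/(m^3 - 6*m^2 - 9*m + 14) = (m - 5)/(m - 7)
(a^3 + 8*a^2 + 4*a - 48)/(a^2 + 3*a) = (a^3 + 8*a^2 + 4*a - 48)/(a*(a + 3))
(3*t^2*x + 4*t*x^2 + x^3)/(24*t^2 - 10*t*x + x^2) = x*(3*t^2 + 4*t*x + x^2)/(24*t^2 - 10*t*x + x^2)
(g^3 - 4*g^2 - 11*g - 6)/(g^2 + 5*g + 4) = (g^2 - 5*g - 6)/(g + 4)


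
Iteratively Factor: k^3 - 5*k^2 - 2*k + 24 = (k + 2)*(k^2 - 7*k + 12) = (k - 3)*(k + 2)*(k - 4)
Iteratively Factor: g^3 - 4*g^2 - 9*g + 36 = (g - 4)*(g^2 - 9) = (g - 4)*(g - 3)*(g + 3)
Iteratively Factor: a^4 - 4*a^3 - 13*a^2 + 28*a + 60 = (a - 5)*(a^3 + a^2 - 8*a - 12) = (a - 5)*(a + 2)*(a^2 - a - 6) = (a - 5)*(a + 2)^2*(a - 3)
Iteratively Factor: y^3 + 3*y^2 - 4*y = (y + 4)*(y^2 - y) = (y - 1)*(y + 4)*(y)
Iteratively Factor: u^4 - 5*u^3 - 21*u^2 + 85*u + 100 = (u + 1)*(u^3 - 6*u^2 - 15*u + 100) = (u + 1)*(u + 4)*(u^2 - 10*u + 25) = (u - 5)*(u + 1)*(u + 4)*(u - 5)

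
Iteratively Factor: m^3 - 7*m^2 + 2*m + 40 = (m - 5)*(m^2 - 2*m - 8) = (m - 5)*(m - 4)*(m + 2)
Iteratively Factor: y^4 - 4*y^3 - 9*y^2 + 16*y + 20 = (y - 2)*(y^3 - 2*y^2 - 13*y - 10) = (y - 5)*(y - 2)*(y^2 + 3*y + 2) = (y - 5)*(y - 2)*(y + 2)*(y + 1)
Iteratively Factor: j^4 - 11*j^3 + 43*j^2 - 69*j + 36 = (j - 3)*(j^3 - 8*j^2 + 19*j - 12) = (j - 3)^2*(j^2 - 5*j + 4) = (j - 4)*(j - 3)^2*(j - 1)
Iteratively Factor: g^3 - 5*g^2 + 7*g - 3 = (g - 1)*(g^2 - 4*g + 3) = (g - 3)*(g - 1)*(g - 1)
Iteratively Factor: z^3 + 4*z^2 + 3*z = (z + 3)*(z^2 + z) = z*(z + 3)*(z + 1)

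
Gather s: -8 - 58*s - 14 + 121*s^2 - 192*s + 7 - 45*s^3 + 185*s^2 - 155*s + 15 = -45*s^3 + 306*s^2 - 405*s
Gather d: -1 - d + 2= 1 - d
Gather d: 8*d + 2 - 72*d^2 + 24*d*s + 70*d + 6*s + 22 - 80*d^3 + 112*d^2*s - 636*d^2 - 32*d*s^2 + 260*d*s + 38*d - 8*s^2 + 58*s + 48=-80*d^3 + d^2*(112*s - 708) + d*(-32*s^2 + 284*s + 116) - 8*s^2 + 64*s + 72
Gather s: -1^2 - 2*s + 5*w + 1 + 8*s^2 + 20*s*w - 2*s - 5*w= 8*s^2 + s*(20*w - 4)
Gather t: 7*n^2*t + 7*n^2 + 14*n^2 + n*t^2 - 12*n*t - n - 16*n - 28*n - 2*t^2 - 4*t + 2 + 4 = 21*n^2 - 45*n + t^2*(n - 2) + t*(7*n^2 - 12*n - 4) + 6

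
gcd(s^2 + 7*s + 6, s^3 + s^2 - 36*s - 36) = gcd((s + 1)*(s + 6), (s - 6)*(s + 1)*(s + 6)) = s^2 + 7*s + 6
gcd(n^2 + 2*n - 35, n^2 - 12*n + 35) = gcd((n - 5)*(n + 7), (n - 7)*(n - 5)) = n - 5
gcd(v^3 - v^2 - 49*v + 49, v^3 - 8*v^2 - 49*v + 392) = v^2 - 49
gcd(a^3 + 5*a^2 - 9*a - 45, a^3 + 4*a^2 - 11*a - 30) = a^2 + 2*a - 15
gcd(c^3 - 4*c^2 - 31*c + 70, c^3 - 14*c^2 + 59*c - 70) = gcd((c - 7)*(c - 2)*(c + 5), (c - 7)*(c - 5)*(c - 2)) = c^2 - 9*c + 14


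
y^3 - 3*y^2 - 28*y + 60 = (y - 6)*(y - 2)*(y + 5)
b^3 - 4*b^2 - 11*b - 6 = (b - 6)*(b + 1)^2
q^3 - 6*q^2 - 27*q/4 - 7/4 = (q - 7)*(q + 1/2)^2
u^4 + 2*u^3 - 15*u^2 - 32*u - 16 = (u - 4)*(u + 1)^2*(u + 4)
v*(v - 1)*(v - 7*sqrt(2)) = v^3 - 7*sqrt(2)*v^2 - v^2 + 7*sqrt(2)*v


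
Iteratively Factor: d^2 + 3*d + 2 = (d + 1)*(d + 2)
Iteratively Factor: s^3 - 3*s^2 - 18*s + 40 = (s + 4)*(s^2 - 7*s + 10) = (s - 2)*(s + 4)*(s - 5)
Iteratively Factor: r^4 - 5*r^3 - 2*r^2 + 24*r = (r)*(r^3 - 5*r^2 - 2*r + 24) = r*(r - 3)*(r^2 - 2*r - 8) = r*(r - 4)*(r - 3)*(r + 2)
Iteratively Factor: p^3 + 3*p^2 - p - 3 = (p + 3)*(p^2 - 1) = (p + 1)*(p + 3)*(p - 1)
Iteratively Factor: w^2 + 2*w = (w)*(w + 2)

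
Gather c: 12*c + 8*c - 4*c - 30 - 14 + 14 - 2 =16*c - 32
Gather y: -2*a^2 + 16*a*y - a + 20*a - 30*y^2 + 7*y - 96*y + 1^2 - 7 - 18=-2*a^2 + 19*a - 30*y^2 + y*(16*a - 89) - 24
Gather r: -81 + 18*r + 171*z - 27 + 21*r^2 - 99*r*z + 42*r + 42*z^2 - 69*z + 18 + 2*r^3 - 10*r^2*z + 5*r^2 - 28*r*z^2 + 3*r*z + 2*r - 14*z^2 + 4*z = 2*r^3 + r^2*(26 - 10*z) + r*(-28*z^2 - 96*z + 62) + 28*z^2 + 106*z - 90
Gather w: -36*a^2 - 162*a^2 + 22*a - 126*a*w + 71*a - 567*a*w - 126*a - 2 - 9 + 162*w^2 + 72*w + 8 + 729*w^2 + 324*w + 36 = -198*a^2 - 33*a + 891*w^2 + w*(396 - 693*a) + 33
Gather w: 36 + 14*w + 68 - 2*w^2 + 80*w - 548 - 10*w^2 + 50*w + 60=-12*w^2 + 144*w - 384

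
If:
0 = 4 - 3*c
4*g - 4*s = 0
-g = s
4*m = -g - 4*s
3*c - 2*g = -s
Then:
No Solution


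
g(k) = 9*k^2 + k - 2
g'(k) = 18*k + 1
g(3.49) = 111.11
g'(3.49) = 63.82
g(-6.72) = 397.71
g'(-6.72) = -119.96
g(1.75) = 27.31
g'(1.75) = 32.50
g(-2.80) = 65.76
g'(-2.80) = -49.40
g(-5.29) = 244.57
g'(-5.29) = -94.22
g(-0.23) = -1.75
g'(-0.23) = -3.14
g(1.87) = 31.34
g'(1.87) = 34.66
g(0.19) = -1.49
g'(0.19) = 4.42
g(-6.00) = 316.00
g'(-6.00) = -107.00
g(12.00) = 1306.00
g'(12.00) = 217.00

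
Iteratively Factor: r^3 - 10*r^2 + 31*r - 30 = (r - 2)*(r^2 - 8*r + 15) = (r - 3)*(r - 2)*(r - 5)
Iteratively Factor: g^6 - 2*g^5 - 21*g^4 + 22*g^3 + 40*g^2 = (g + 4)*(g^5 - 6*g^4 + 3*g^3 + 10*g^2) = (g - 2)*(g + 4)*(g^4 - 4*g^3 - 5*g^2) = g*(g - 2)*(g + 4)*(g^3 - 4*g^2 - 5*g) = g*(g - 5)*(g - 2)*(g + 4)*(g^2 + g) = g*(g - 5)*(g - 2)*(g + 1)*(g + 4)*(g)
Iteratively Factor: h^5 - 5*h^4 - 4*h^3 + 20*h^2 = (h)*(h^4 - 5*h^3 - 4*h^2 + 20*h) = h*(h - 5)*(h^3 - 4*h) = h*(h - 5)*(h + 2)*(h^2 - 2*h) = h^2*(h - 5)*(h + 2)*(h - 2)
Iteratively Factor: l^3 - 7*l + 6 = (l - 2)*(l^2 + 2*l - 3) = (l - 2)*(l - 1)*(l + 3)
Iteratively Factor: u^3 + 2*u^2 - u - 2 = (u - 1)*(u^2 + 3*u + 2) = (u - 1)*(u + 1)*(u + 2)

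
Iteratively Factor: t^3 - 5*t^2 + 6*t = (t)*(t^2 - 5*t + 6) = t*(t - 3)*(t - 2)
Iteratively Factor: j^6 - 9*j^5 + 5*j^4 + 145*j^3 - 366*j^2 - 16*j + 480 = (j - 4)*(j^5 - 5*j^4 - 15*j^3 + 85*j^2 - 26*j - 120) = (j - 4)*(j - 3)*(j^4 - 2*j^3 - 21*j^2 + 22*j + 40) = (j - 4)*(j - 3)*(j + 1)*(j^3 - 3*j^2 - 18*j + 40) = (j - 4)*(j - 3)*(j - 2)*(j + 1)*(j^2 - j - 20) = (j - 5)*(j - 4)*(j - 3)*(j - 2)*(j + 1)*(j + 4)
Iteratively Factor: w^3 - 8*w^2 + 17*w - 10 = (w - 2)*(w^2 - 6*w + 5) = (w - 2)*(w - 1)*(w - 5)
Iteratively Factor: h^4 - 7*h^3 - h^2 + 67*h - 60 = (h - 1)*(h^3 - 6*h^2 - 7*h + 60) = (h - 1)*(h + 3)*(h^2 - 9*h + 20) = (h - 4)*(h - 1)*(h + 3)*(h - 5)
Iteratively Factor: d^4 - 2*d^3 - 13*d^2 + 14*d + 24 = (d - 4)*(d^3 + 2*d^2 - 5*d - 6) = (d - 4)*(d - 2)*(d^2 + 4*d + 3) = (d - 4)*(d - 2)*(d + 3)*(d + 1)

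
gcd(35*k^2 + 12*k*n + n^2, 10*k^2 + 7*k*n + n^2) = 5*k + n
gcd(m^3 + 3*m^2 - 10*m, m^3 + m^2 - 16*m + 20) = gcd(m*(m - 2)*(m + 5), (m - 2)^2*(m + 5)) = m^2 + 3*m - 10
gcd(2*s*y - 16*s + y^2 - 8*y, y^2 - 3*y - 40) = y - 8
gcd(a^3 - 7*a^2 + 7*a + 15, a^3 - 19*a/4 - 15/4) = a + 1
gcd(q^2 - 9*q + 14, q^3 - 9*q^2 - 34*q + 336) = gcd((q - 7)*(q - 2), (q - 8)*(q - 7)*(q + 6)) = q - 7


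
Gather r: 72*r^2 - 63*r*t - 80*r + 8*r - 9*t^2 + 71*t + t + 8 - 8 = 72*r^2 + r*(-63*t - 72) - 9*t^2 + 72*t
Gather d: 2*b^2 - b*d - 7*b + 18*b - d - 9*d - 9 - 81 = 2*b^2 + 11*b + d*(-b - 10) - 90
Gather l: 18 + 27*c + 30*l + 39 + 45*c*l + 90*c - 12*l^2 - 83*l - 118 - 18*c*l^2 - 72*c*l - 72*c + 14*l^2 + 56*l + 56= 45*c + l^2*(2 - 18*c) + l*(3 - 27*c) - 5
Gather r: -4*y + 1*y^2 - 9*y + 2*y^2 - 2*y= 3*y^2 - 15*y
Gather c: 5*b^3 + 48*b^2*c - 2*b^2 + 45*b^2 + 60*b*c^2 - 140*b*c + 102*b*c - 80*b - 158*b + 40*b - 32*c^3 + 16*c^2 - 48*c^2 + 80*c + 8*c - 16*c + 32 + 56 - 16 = 5*b^3 + 43*b^2 - 198*b - 32*c^3 + c^2*(60*b - 32) + c*(48*b^2 - 38*b + 72) + 72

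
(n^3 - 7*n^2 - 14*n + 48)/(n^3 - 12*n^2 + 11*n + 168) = (n - 2)/(n - 7)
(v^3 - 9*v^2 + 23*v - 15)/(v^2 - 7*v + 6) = (v^2 - 8*v + 15)/(v - 6)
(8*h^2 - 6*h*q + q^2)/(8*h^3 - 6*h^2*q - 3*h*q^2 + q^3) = (-2*h + q)/(-2*h^2 + h*q + q^2)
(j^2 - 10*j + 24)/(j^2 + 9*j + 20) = (j^2 - 10*j + 24)/(j^2 + 9*j + 20)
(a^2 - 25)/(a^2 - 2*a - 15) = (a + 5)/(a + 3)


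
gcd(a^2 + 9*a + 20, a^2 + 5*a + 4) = a + 4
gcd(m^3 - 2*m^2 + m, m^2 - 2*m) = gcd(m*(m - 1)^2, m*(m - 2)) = m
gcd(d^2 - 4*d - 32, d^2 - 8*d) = d - 8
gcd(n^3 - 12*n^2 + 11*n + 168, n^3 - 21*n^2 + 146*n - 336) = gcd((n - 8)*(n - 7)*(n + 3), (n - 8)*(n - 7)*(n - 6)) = n^2 - 15*n + 56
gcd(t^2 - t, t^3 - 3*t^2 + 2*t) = t^2 - t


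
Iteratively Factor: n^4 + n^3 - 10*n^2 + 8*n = (n + 4)*(n^3 - 3*n^2 + 2*n) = (n - 2)*(n + 4)*(n^2 - n) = (n - 2)*(n - 1)*(n + 4)*(n)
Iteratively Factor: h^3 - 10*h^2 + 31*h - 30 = (h - 3)*(h^2 - 7*h + 10) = (h - 3)*(h - 2)*(h - 5)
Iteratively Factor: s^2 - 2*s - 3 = (s + 1)*(s - 3)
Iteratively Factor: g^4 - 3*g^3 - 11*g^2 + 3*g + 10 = (g - 1)*(g^3 - 2*g^2 - 13*g - 10) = (g - 1)*(g + 1)*(g^2 - 3*g - 10) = (g - 5)*(g - 1)*(g + 1)*(g + 2)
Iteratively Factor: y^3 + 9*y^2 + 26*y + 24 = (y + 3)*(y^2 + 6*y + 8) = (y + 3)*(y + 4)*(y + 2)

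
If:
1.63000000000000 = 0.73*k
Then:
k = 2.23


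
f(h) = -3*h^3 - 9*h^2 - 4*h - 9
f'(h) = -9*h^2 - 18*h - 4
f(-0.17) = -8.57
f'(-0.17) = -1.20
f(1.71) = -57.16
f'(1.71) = -61.10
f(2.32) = -104.18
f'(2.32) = -94.20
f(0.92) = -22.63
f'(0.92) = -28.18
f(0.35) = -11.63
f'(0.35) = -11.40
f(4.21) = -409.21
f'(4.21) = -239.30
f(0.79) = -19.26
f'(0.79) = -23.84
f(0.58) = -14.93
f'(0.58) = -17.47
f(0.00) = -9.00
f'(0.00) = -4.00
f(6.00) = -1005.00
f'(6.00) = -436.00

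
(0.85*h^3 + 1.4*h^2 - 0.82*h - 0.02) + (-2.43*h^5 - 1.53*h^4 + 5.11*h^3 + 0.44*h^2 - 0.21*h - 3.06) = -2.43*h^5 - 1.53*h^4 + 5.96*h^3 + 1.84*h^2 - 1.03*h - 3.08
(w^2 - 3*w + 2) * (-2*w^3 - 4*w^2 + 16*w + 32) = -2*w^5 + 2*w^4 + 24*w^3 - 24*w^2 - 64*w + 64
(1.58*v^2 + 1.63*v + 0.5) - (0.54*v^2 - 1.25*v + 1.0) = 1.04*v^2 + 2.88*v - 0.5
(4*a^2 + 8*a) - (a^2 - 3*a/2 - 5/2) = 3*a^2 + 19*a/2 + 5/2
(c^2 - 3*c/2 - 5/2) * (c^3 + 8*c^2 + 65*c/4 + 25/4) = c^5 + 13*c^4/2 + 7*c^3/4 - 305*c^2/8 - 50*c - 125/8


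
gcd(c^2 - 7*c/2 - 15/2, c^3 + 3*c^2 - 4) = 1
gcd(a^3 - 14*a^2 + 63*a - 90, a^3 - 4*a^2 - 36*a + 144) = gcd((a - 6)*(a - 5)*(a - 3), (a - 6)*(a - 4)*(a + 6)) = a - 6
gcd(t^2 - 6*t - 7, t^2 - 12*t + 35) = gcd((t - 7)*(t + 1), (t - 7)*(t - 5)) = t - 7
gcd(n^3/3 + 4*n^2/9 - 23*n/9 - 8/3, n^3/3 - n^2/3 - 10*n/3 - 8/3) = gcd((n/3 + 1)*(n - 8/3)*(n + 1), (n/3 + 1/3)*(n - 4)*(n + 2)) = n + 1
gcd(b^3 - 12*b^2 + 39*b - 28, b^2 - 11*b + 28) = b^2 - 11*b + 28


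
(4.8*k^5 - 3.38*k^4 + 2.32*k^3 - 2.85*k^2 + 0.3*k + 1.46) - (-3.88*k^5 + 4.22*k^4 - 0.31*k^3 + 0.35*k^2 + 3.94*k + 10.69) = 8.68*k^5 - 7.6*k^4 + 2.63*k^3 - 3.2*k^2 - 3.64*k - 9.23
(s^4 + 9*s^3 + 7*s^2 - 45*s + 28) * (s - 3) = s^5 + 6*s^4 - 20*s^3 - 66*s^2 + 163*s - 84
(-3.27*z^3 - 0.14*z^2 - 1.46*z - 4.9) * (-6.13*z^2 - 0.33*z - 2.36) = 20.0451*z^5 + 1.9373*z^4 + 16.7132*z^3 + 30.8492*z^2 + 5.0626*z + 11.564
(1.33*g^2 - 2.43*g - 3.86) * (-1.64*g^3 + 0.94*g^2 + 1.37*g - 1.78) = -2.1812*g^5 + 5.2354*g^4 + 5.8683*g^3 - 9.3249*g^2 - 0.962800000000001*g + 6.8708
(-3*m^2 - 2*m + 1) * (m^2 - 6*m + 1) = -3*m^4 + 16*m^3 + 10*m^2 - 8*m + 1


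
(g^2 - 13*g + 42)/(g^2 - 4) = (g^2 - 13*g + 42)/(g^2 - 4)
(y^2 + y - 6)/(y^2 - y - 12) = (y - 2)/(y - 4)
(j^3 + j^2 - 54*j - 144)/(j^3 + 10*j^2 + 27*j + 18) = (j - 8)/(j + 1)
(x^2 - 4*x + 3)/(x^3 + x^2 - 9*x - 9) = (x - 1)/(x^2 + 4*x + 3)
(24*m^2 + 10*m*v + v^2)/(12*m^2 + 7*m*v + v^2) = (6*m + v)/(3*m + v)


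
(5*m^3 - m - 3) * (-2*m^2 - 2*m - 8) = -10*m^5 - 10*m^4 - 38*m^3 + 8*m^2 + 14*m + 24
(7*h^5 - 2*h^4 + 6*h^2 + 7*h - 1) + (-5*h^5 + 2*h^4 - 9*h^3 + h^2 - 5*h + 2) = 2*h^5 - 9*h^3 + 7*h^2 + 2*h + 1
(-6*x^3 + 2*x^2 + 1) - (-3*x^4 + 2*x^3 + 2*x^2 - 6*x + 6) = 3*x^4 - 8*x^3 + 6*x - 5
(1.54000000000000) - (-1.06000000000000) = 2.60000000000000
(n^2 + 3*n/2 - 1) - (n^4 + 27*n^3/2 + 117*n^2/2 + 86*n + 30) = -n^4 - 27*n^3/2 - 115*n^2/2 - 169*n/2 - 31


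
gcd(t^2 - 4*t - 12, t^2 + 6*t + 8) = t + 2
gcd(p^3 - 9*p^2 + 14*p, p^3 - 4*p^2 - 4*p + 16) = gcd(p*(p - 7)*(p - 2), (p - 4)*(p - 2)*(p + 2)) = p - 2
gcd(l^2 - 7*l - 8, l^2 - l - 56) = l - 8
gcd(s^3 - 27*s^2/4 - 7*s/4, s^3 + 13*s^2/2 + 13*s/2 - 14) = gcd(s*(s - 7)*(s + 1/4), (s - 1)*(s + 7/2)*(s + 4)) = 1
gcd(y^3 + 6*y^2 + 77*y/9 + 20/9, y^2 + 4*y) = y + 4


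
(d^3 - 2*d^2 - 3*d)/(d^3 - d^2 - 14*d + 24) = d*(d + 1)/(d^2 + 2*d - 8)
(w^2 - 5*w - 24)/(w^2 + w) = (w^2 - 5*w - 24)/(w*(w + 1))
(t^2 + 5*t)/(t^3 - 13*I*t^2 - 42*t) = (t + 5)/(t^2 - 13*I*t - 42)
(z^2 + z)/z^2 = (z + 1)/z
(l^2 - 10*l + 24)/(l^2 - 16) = (l - 6)/(l + 4)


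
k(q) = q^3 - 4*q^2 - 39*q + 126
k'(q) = 3*q^2 - 8*q - 39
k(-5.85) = 17.06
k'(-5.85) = 110.47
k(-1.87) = 178.40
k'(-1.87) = -13.55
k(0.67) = 98.38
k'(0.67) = -43.01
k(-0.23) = 134.75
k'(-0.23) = -37.00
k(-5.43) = 59.73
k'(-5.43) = 92.89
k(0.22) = 117.24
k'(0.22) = -40.61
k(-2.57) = 182.84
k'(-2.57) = 1.37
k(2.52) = 18.32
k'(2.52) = -40.11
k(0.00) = 126.00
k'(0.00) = -39.00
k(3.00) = 0.00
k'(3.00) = -36.00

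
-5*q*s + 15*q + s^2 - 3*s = (-5*q + s)*(s - 3)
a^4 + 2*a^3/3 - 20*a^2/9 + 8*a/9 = a*(a - 2/3)^2*(a + 2)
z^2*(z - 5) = z^3 - 5*z^2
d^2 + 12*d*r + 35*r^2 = (d + 5*r)*(d + 7*r)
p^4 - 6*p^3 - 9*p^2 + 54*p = p*(p - 6)*(p - 3)*(p + 3)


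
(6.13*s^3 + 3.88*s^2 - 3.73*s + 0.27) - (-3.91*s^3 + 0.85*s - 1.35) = 10.04*s^3 + 3.88*s^2 - 4.58*s + 1.62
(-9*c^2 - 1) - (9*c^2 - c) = -18*c^2 + c - 1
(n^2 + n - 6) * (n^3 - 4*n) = n^5 + n^4 - 10*n^3 - 4*n^2 + 24*n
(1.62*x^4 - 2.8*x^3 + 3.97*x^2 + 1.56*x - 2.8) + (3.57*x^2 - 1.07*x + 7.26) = 1.62*x^4 - 2.8*x^3 + 7.54*x^2 + 0.49*x + 4.46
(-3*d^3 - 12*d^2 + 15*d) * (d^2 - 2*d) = -3*d^5 - 6*d^4 + 39*d^3 - 30*d^2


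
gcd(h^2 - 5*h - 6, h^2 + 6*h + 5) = h + 1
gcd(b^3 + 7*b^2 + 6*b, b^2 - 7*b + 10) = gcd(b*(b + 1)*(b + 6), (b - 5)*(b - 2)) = 1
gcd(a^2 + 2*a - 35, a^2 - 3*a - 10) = a - 5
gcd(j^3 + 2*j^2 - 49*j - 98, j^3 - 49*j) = j^2 - 49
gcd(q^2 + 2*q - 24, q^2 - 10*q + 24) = q - 4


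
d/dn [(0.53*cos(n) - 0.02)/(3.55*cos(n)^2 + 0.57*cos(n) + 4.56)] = (1.8815*cos(n)^2 - 0.142*cos(n) - 2.4282)*sin(n)/(12.6025*cos(n)^4 + 4.047*cos(n)^3 + 32.7009*cos(n)^2 + 5.1984*cos(n) + 20.7936)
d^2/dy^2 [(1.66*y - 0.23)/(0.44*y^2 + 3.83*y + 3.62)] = ((0.88*y + 3.83)*(1.66*y - 0.23)*(1.76*y + 7.66) - (4.3824*y + 12.5132)*(0.44*y^2 + 3.83*y + 3.62))/(0.44*y^2 + 3.83*y + 3.62)^3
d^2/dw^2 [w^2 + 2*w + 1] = 2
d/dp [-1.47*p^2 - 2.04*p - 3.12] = -2.94*p - 2.04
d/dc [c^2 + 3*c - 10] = 2*c + 3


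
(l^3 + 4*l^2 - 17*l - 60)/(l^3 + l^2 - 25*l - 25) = (l^2 - l - 12)/(l^2 - 4*l - 5)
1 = 1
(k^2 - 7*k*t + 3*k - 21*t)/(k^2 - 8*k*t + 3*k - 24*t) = (-k + 7*t)/(-k + 8*t)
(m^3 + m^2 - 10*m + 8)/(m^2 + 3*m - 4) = m - 2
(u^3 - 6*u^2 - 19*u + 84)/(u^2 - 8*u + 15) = (u^2 - 3*u - 28)/(u - 5)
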